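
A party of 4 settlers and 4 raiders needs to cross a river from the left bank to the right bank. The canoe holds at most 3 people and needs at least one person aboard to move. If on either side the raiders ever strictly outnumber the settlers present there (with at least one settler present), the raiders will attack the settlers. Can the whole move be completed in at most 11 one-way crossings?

Yes — this plan uses 9 crossings (≤ 11):
1. 2 raiders → the right bank.  (the left bank: 4S 2R; the right bank: 0S 2R)
2. 1 raider ← the left bank.  (the left bank: 4S 3R; the right bank: 0S 1R)
3. 3 raiders → the right bank.  (the left bank: 4S 0R; the right bank: 0S 4R)
4. 1 raider ← the left bank.  (the left bank: 4S 1R; the right bank: 0S 3R)
5. 3 settlers → the right bank.  (the left bank: 1S 1R; the right bank: 3S 3R)
6. 1 settler and 1 raider ← the left bank.  (the left bank: 2S 2R; the right bank: 2S 2R)
7. 2 settlers → the right bank.  (the left bank: 0S 2R; the right bank: 4S 2R)
8. 1 raider ← the left bank.  (the left bank: 0S 3R; the right bank: 4S 1R)
9. 3 raiders → the right bank.  (the left bank: 0S 0R; the right bank: 4S 4R)

Yes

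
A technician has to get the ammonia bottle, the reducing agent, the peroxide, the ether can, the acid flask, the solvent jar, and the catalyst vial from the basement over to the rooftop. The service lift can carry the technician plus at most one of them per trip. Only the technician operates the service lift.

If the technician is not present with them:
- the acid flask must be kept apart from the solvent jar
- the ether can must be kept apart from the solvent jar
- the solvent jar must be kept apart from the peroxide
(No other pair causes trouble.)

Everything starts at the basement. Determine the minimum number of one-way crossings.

Following every safe sequence of crossings from the start, the most of the 7 that can be at the rooftop as the service lift arrives there on crossings 1, 3, 5, 7, 9 is 1, 2, 3, 4, 5 respectively; the best ever achieved is 5 of 7.
From crossing 11 on, no configuration arises that was not already reachable earlier: only 72 distinct safe configurations (who is on which side, and where the service lift is) can ever be reached, none of them has everyone across, and every continuation just revisits them. So no valid plan exists.

impossible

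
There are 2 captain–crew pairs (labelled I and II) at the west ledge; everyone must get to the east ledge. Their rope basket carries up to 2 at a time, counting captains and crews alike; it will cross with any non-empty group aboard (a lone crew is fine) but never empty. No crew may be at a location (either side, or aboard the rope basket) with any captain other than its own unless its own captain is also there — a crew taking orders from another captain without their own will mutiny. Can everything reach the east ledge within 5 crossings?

Yes

Yes — this plan uses 5 crossings (≤ 5):
1. captain I and crew I cross → the east ledge.
2. captain I crosses ← the west ledge.
3. captain I and captain II cross → the east ledge.
4. captain II crosses ← the west ledge.
5. captain II and crew II cross → the east ledge.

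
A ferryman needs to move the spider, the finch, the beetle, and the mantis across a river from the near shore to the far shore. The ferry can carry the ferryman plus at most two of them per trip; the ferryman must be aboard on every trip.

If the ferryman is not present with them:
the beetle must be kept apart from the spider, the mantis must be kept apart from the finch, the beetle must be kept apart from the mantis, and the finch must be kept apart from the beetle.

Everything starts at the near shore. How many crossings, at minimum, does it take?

Counting alone: the ferryman can take at most 2 across per trip to the far shore, so moving all 4 needs at least 2 loaded trips out, with a return between consecutive ones — at least 3 crossings.
The safety rule pushes this higher. Following every safe sequence of crossings, the most of the 4 that can be at the far shore as the ferry arrives there on crossing 3 is 3 — never all 4.
So no plan with fewer than 5 crossings exists, and this one achieves 5:
1. Ferryman goes to the far shore with the beetle and the finch.
2. Ferryman goes back to the near shore with the finch.
3. Ferryman goes to the far shore with the finch and the spider.
4. Ferryman goes back to the near shore with the beetle.
5. Ferryman goes to the far shore with the beetle and the mantis.

5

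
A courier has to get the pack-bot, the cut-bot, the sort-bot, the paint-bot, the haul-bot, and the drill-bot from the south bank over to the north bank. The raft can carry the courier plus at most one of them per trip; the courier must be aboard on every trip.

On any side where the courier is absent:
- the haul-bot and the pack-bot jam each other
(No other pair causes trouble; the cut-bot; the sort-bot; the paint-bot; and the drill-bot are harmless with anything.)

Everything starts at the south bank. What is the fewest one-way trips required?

Counting alone: the courier can take at most 1 across per trip to the north bank, so moving all 6 needs at least 6 loaded trips out, with a return between consecutive ones — at least 11 crossings.
The plan below uses exactly 11 crossings, so it is optimal:
1. Courier goes to the north bank with the pack-bot.  [the south bank: the cut-bot, the drill-bot, the haul-bot, the paint-bot, the sort-bot | the north bank: the pack-bot]
2. Courier goes back to the south bank alone.  [the south bank: the cut-bot, the drill-bot, the haul-bot, the paint-bot, the sort-bot | the north bank: the pack-bot]
3. Courier goes to the north bank with the cut-bot.  [the south bank: the drill-bot, the haul-bot, the paint-bot, the sort-bot | the north bank: the cut-bot, the pack-bot]
4. Courier goes back to the south bank alone.  [the south bank: the drill-bot, the haul-bot, the paint-bot, the sort-bot | the north bank: the cut-bot, the pack-bot]
5. Courier goes to the north bank with the sort-bot.  [the south bank: the drill-bot, the haul-bot, the paint-bot | the north bank: the cut-bot, the pack-bot, the sort-bot]
6. Courier goes back to the south bank alone.  [the south bank: the drill-bot, the haul-bot, the paint-bot | the north bank: the cut-bot, the pack-bot, the sort-bot]
7. Courier goes to the north bank with the paint-bot.  [the south bank: the drill-bot, the haul-bot | the north bank: the cut-bot, the pack-bot, the paint-bot, the sort-bot]
8. Courier goes back to the south bank alone.  [the south bank: the drill-bot, the haul-bot | the north bank: the cut-bot, the pack-bot, the paint-bot, the sort-bot]
9. Courier goes to the north bank with the drill-bot.  [the south bank: the haul-bot | the north bank: the cut-bot, the drill-bot, the pack-bot, the paint-bot, the sort-bot]
10. Courier goes back to the south bank alone.  [the south bank: the haul-bot | the north bank: the cut-bot, the drill-bot, the pack-bot, the paint-bot, the sort-bot]
11. Courier goes to the north bank with the haul-bot.  [the south bank: — | the north bank: the cut-bot, the drill-bot, the haul-bot, the pack-bot, the paint-bot, the sort-bot]

11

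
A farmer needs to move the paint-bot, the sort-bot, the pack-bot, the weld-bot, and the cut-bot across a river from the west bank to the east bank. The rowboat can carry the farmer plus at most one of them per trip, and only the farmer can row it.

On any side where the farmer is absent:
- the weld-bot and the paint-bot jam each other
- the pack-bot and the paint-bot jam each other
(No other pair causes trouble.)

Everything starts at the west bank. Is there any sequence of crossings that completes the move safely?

Yes

1. Farmer goes to the east bank with the paint-bot.  [the west bank: the cut-bot, the pack-bot, the sort-bot, the weld-bot | the east bank: the paint-bot]
2. Farmer goes back to the west bank alone.  [the west bank: the cut-bot, the pack-bot, the sort-bot, the weld-bot | the east bank: the paint-bot]
3. Farmer goes to the east bank with the sort-bot.  [the west bank: the cut-bot, the pack-bot, the weld-bot | the east bank: the paint-bot, the sort-bot]
4. Farmer goes back to the west bank alone.  [the west bank: the cut-bot, the pack-bot, the weld-bot | the east bank: the paint-bot, the sort-bot]
5. Farmer goes to the east bank with the pack-bot.  [the west bank: the cut-bot, the weld-bot | the east bank: the pack-bot, the paint-bot, the sort-bot]
6. Farmer goes back to the west bank with the paint-bot.  [the west bank: the cut-bot, the paint-bot, the weld-bot | the east bank: the pack-bot, the sort-bot]
7. Farmer goes to the east bank with the weld-bot.  [the west bank: the cut-bot, the paint-bot | the east bank: the pack-bot, the sort-bot, the weld-bot]
8. Farmer goes back to the west bank alone.  [the west bank: the cut-bot, the paint-bot | the east bank: the pack-bot, the sort-bot, the weld-bot]
9. Farmer goes to the east bank with the cut-bot.  [the west bank: the paint-bot | the east bank: the cut-bot, the pack-bot, the sort-bot, the weld-bot]
10. Farmer goes back to the west bank alone.  [the west bank: the paint-bot | the east bank: the cut-bot, the pack-bot, the sort-bot, the weld-bot]
11. Farmer goes to the east bank with the paint-bot.  [the west bank: — | the east bank: the cut-bot, the pack-bot, the paint-bot, the sort-bot, the weld-bot]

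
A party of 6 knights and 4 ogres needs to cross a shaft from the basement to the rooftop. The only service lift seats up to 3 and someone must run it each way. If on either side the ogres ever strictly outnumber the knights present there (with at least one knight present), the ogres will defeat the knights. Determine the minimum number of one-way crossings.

Counting alone: each trip to the rooftop takes at most 3 across and each return brings at least 1 back, so after t trips out (and t−1 returns) at most 3t − (t−1) of the 10 are across; that first reaches 10 at t = 5, so at least 9 crossings are needed.
The plan below uses exactly 9 crossings, so it is optimal:
1. 2 ogres → the rooftop.  (the basement: 6K 2O; the rooftop: 0K 2O)
2. 1 ogre ← the basement.  (the basement: 6K 3O; the rooftop: 0K 1O)
3. 3 ogres → the rooftop.  (the basement: 6K 0O; the rooftop: 0K 4O)
4. 1 ogre ← the basement.  (the basement: 6K 1O; the rooftop: 0K 3O)
5. 3 knights → the rooftop.  (the basement: 3K 1O; the rooftop: 3K 3O)
6. 1 ogre ← the basement.  (the basement: 3K 2O; the rooftop: 3K 2O)
7. 1 knight and 2 ogres → the rooftop.  (the basement: 2K 0O; the rooftop: 4K 4O)
8. 1 ogre ← the basement.  (the basement: 2K 1O; the rooftop: 4K 3O)
9. 2 knights and 1 ogre → the rooftop.  (the basement: 0K 0O; the rooftop: 6K 4O)

9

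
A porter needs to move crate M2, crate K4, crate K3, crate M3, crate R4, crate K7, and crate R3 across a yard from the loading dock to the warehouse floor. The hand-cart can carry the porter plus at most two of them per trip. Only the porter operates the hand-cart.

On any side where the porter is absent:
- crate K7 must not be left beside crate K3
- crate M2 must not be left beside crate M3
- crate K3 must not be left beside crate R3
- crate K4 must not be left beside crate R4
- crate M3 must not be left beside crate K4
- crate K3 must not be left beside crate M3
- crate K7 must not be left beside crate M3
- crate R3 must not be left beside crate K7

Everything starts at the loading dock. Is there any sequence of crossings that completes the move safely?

Whatever the first load, the items left behind include a forbidden pair without the porter. No opening move is safe, so no plan exists.

No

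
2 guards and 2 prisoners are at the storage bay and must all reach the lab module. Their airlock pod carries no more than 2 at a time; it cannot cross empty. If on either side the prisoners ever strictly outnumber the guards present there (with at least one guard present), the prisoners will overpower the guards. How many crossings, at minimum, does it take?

5

Counting alone: each trip to the lab module takes at most 2 across and each return brings at least 1 back, so after t trips out (and t−1 returns) at most 2t − (t−1) of the 4 are across; that first reaches 4 at t = 3, so at least 5 crossings are needed.
The plan below uses exactly 5 crossings, so it is optimal:
1. 2 prisoners → the lab module.  (the storage bay: 2G 0P; the lab module: 0G 2P)
2. 1 prisoner ← the storage bay.  (the storage bay: 2G 1P; the lab module: 0G 1P)
3. 2 guards → the lab module.  (the storage bay: 0G 1P; the lab module: 2G 1P)
4. 1 prisoner ← the storage bay.  (the storage bay: 0G 2P; the lab module: 2G 0P)
5. 2 prisoners → the lab module.  (the storage bay: 0G 0P; the lab module: 2G 2P)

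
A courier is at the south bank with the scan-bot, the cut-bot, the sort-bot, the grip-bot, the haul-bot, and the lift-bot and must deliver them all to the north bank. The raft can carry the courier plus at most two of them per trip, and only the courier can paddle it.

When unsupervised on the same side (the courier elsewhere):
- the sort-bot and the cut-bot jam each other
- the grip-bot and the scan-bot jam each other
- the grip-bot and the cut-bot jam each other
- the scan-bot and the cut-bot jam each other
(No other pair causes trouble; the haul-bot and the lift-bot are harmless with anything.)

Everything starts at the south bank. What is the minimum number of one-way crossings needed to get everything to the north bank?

9

Counting alone: the courier can take at most 2 across per trip to the north bank, so moving all 6 needs at least 3 loaded trips out, with a return between consecutive ones — at least 5 crossings.
The safety rule pushes this higher. Following every safe sequence of crossings, the most of the 6 that can be at the north bank as the raft arrives there on crossings 5, 7 is 4, 5 respectively — never all 6.
So no plan with fewer than 9 crossings exists, and this one achieves 9:
1. Courier goes to the north bank with the cut-bot and the scan-bot.  [the south bank: the grip-bot, the haul-bot, the lift-bot, the sort-bot | the north bank: the cut-bot, the scan-bot]
2. Courier goes back to the south bank with the scan-bot.  [the south bank: the grip-bot, the haul-bot, the lift-bot, the scan-bot, the sort-bot | the north bank: the cut-bot]
3. Courier goes to the north bank with the scan-bot and the sort-bot.  [the south bank: the grip-bot, the haul-bot, the lift-bot | the north bank: the cut-bot, the scan-bot, the sort-bot]
4. Courier goes back to the south bank with the cut-bot.  [the south bank: the cut-bot, the grip-bot, the haul-bot, the lift-bot | the north bank: the scan-bot, the sort-bot]
5. Courier goes to the north bank with the cut-bot and the haul-bot.  [the south bank: the grip-bot, the lift-bot | the north bank: the cut-bot, the haul-bot, the scan-bot, the sort-bot]
6. Courier goes back to the south bank with the cut-bot.  [the south bank: the cut-bot, the grip-bot, the lift-bot | the north bank: the haul-bot, the scan-bot, the sort-bot]
7. Courier goes to the north bank with the cut-bot and the lift-bot.  [the south bank: the grip-bot | the north bank: the cut-bot, the haul-bot, the lift-bot, the scan-bot, the sort-bot]
8. Courier goes back to the south bank with the cut-bot.  [the south bank: the cut-bot, the grip-bot | the north bank: the haul-bot, the lift-bot, the scan-bot, the sort-bot]
9. Courier goes to the north bank with the cut-bot and the grip-bot.  [the south bank: — | the north bank: the cut-bot, the grip-bot, the haul-bot, the lift-bot, the scan-bot, the sort-bot]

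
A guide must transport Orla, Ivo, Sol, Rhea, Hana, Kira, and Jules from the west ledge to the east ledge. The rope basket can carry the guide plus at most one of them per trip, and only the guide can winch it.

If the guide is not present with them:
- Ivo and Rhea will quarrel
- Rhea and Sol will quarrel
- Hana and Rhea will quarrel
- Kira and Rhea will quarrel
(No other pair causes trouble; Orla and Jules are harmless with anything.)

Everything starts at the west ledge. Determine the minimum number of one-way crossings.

impossible

Following every safe sequence of crossings from the start, the most of the 7 that can be at the east ledge as the rope basket arrives there on crossings 1, 3, 5, 7 is 1, 2, 3, 4 respectively; the best ever achieved is 4 of 7.
From crossing 9 on, no configuration arises that was not already reachable earlier: only 44 distinct safe configurations (who is on which side, and where the rope basket is) can ever be reached, none of them has everyone across, and every continuation just revisits them. So no valid plan exists.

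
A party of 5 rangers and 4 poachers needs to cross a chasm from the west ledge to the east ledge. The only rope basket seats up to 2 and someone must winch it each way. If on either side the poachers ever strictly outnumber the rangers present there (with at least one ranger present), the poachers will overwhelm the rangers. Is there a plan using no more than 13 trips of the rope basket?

No

Counting alone: each trip to the east ledge takes at most 2 across and each return brings at least 1 back, so after t trips out (and t−1 returns) at most 2t − (t−1) of the 9 are across; that first reaches 9 at t = 8, so at least 15 crossings are needed.
Since 13 < 15, 13 crossings cannot be enough. (The shortest complete plan in fact takes 15:)
1. 2 poachers → the east ledge.  (the west ledge: 5R 2P; the east ledge: 0R 2P)
2. 1 poacher ← the west ledge.  (the west ledge: 5R 3P; the east ledge: 0R 1P)
3. 2 poachers → the east ledge.  (the west ledge: 5R 1P; the east ledge: 0R 3P)
4. 1 poacher ← the west ledge.  (the west ledge: 5R 2P; the east ledge: 0R 2P)
5. 2 rangers → the east ledge.  (the west ledge: 3R 2P; the east ledge: 2R 2P)
6. 1 poacher ← the west ledge.  (the west ledge: 3R 3P; the east ledge: 2R 1P)
7. 1 ranger and 1 poacher → the east ledge.  (the west ledge: 2R 2P; the east ledge: 3R 2P)
8. 1 ranger ← the west ledge.  (the west ledge: 3R 2P; the east ledge: 2R 2P)
9. 1 ranger and 1 poacher → the east ledge.  (the west ledge: 2R 1P; the east ledge: 3R 3P)
10. 1 poacher ← the west ledge.  (the west ledge: 2R 2P; the east ledge: 3R 2P)
11. 1 ranger and 1 poacher → the east ledge.  (the west ledge: 1R 1P; the east ledge: 4R 3P)
12. 1 ranger ← the west ledge.  (the west ledge: 2R 1P; the east ledge: 3R 3P)
13. 1 ranger and 1 poacher → the east ledge.  (the west ledge: 1R 0P; the east ledge: 4R 4P)
14. 1 poacher ← the west ledge.  (the west ledge: 1R 1P; the east ledge: 4R 3P)
15. 1 ranger and 1 poacher → the east ledge.  (the west ledge: 0R 0P; the east ledge: 5R 4P)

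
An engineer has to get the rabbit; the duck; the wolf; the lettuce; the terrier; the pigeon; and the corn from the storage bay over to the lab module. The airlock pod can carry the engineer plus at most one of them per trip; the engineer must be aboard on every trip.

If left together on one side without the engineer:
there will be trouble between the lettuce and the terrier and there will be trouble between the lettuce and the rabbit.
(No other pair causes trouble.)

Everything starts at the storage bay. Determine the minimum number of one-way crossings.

15

Counting alone: the engineer can take at most 1 across per trip to the lab module, so moving all 7 needs at least 7 loaded trips out, with a return between consecutive ones — at least 13 crossings.
The safety rule pushes this higher. Following every safe sequence of crossings, the most of the 7 that can be at the lab module as the airlock pod arrives there on crossing 13 is 6 — never all 7.
So no plan with fewer than 15 crossings exists, and this one achieves 15:
1. Engineer goes to the lab module with the lettuce.
2. Engineer goes back to the storage bay alone.
3. Engineer goes to the lab module with the rabbit.
4. Engineer goes back to the storage bay with the lettuce.
5. Engineer goes to the lab module with the terrier.
6. Engineer goes back to the storage bay alone.
7. Engineer goes to the lab module with the duck.
8. Engineer goes back to the storage bay alone.
9. Engineer goes to the lab module with the wolf.
10. Engineer goes back to the storage bay alone.
11. Engineer goes to the lab module with the pigeon.
12. Engineer goes back to the storage bay alone.
13. Engineer goes to the lab module with the corn.
14. Engineer goes back to the storage bay alone.
15. Engineer goes to the lab module with the lettuce.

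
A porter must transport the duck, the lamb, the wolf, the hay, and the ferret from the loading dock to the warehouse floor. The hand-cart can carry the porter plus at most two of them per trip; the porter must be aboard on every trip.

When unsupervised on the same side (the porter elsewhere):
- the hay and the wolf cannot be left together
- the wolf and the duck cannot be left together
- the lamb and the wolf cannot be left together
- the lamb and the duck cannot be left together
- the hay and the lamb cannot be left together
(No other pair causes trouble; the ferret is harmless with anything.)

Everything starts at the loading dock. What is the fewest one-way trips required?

Counting alone: the porter can take at most 2 across per trip to the warehouse floor, so moving all 5 needs at least 3 loaded trips out, with a return between consecutive ones — at least 5 crossings.
The safety rule pushes this higher. Following every safe sequence of crossings, the most of the 5 that can be at the warehouse floor as the hand-cart arrives there on crossing 5 is 4 — never all 5.
So no plan with fewer than 7 crossings exists, and this one achieves 7:
1. Porter goes to the warehouse floor with the lamb and the wolf.  [the loading dock: the duck, the ferret, the hay | the warehouse floor: the lamb, the wolf]
2. Porter goes back to the loading dock with the lamb.  [the loading dock: the duck, the ferret, the hay, the lamb | the warehouse floor: the wolf]
3. Porter goes to the warehouse floor with the duck and the hay.  [the loading dock: the ferret, the lamb | the warehouse floor: the duck, the hay, the wolf]
4. Porter goes back to the loading dock with the wolf.  [the loading dock: the ferret, the lamb, the wolf | the warehouse floor: the duck, the hay]
5. Porter goes to the warehouse floor with the ferret and the lamb.  [the loading dock: the wolf | the warehouse floor: the duck, the ferret, the hay, the lamb]
6. Porter goes back to the loading dock with the lamb.  [the loading dock: the lamb, the wolf | the warehouse floor: the duck, the ferret, the hay]
7. Porter goes to the warehouse floor with the lamb and the wolf.  [the loading dock: — | the warehouse floor: the duck, the ferret, the hay, the lamb, the wolf]

7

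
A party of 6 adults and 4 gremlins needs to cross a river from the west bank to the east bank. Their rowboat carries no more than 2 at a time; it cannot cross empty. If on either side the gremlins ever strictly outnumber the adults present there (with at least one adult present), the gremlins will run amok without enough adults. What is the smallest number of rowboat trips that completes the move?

Counting alone: each trip to the east bank takes at most 2 across and each return brings at least 1 back, so after t trips out (and t−1 returns) at most 2t − (t−1) of the 10 are across; that first reaches 10 at t = 9, so at least 17 crossings are needed.
The plan below uses exactly 17 crossings, so it is optimal:
1. 2 gremlins → the east bank.  (the west bank: 6A 2G; the east bank: 0A 2G)
2. 1 gremlin ← the west bank.  (the west bank: 6A 3G; the east bank: 0A 1G)
3. 2 gremlins → the east bank.  (the west bank: 6A 1G; the east bank: 0A 3G)
4. 1 gremlin ← the west bank.  (the west bank: 6A 2G; the east bank: 0A 2G)
5. 2 adults → the east bank.  (the west bank: 4A 2G; the east bank: 2A 2G)
6. 1 gremlin ← the west bank.  (the west bank: 4A 3G; the east bank: 2A 1G)
7. 1 adult and 1 gremlin → the east bank.  (the west bank: 3A 2G; the east bank: 3A 2G)
8. 1 gremlin ← the west bank.  (the west bank: 3A 3G; the east bank: 3A 1G)
9. 2 gremlins → the east bank.  (the west bank: 3A 1G; the east bank: 3A 3G)
10. 1 gremlin ← the west bank.  (the west bank: 3A 2G; the east bank: 3A 2G)
11. 1 adult and 1 gremlin → the east bank.  (the west bank: 2A 1G; the east bank: 4A 3G)
12. 1 gremlin ← the west bank.  (the west bank: 2A 2G; the east bank: 4A 2G)
13. 2 gremlins → the east bank.  (the west bank: 2A 0G; the east bank: 4A 4G)
14. 1 gremlin ← the west bank.  (the west bank: 2A 1G; the east bank: 4A 3G)
15. 1 adult and 1 gremlin → the east bank.  (the west bank: 1A 0G; the east bank: 5A 4G)
16. 1 gremlin ← the west bank.  (the west bank: 1A 1G; the east bank: 5A 3G)
17. 1 adult and 1 gremlin → the east bank.  (the west bank: 0A 0G; the east bank: 6A 4G)

17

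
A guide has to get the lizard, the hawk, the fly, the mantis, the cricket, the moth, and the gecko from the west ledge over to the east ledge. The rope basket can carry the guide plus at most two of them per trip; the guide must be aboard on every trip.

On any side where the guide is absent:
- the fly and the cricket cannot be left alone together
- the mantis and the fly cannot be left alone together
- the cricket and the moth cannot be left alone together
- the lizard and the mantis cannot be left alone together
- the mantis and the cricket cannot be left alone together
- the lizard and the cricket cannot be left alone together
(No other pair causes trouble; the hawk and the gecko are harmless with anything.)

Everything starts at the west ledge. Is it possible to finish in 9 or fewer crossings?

Counting alone: the guide can take at most 2 across per trip to the east ledge, so moving all 7 needs at least 4 loaded trips out, with a return between consecutive ones — at least 7 crossings.
The safety rule pushes this higher. Following every safe sequence of crossings, the most of the 7 that can be at the east ledge as the rope basket arrives there on crossings 7, 9 is 5, 6 respectively — never all 7.
So the move cannot be finished within 9 crossings. (The shortest complete plan takes 11:)
1. Guide goes to the east ledge with the cricket and the mantis.  [the west ledge: the fly, the gecko, the hawk, the lizard, the moth | the east ledge: the cricket, the mantis]
2. Guide goes back to the west ledge with the mantis.  [the west ledge: the fly, the gecko, the hawk, the lizard, the mantis, the moth | the east ledge: the cricket]
3. Guide goes to the east ledge with the fly and the lizard.  [the west ledge: the gecko, the hawk, the mantis, the moth | the east ledge: the cricket, the fly, the lizard]
4. Guide goes back to the west ledge with the cricket.  [the west ledge: the cricket, the gecko, the hawk, the mantis, the moth | the east ledge: the fly, the lizard]
5. Guide goes to the east ledge with the cricket and the hawk.  [the west ledge: the gecko, the mantis, the moth | the east ledge: the cricket, the fly, the hawk, the lizard]
6. Guide goes back to the west ledge with the cricket.  [the west ledge: the cricket, the gecko, the mantis, the moth | the east ledge: the fly, the hawk, the lizard]
7. Guide goes to the east ledge with the mantis and the moth.  [the west ledge: the cricket, the gecko | the east ledge: the fly, the hawk, the lizard, the mantis, the moth]
8. Guide goes back to the west ledge with the mantis.  [the west ledge: the cricket, the gecko, the mantis | the east ledge: the fly, the hawk, the lizard, the moth]
9. Guide goes to the east ledge with the gecko and the mantis.  [the west ledge: the cricket | the east ledge: the fly, the gecko, the hawk, the lizard, the mantis, the moth]
10. Guide goes back to the west ledge with the mantis.  [the west ledge: the cricket, the mantis | the east ledge: the fly, the gecko, the hawk, the lizard, the moth]
11. Guide goes to the east ledge with the cricket and the mantis.  [the west ledge: — | the east ledge: the cricket, the fly, the gecko, the hawk, the lizard, the mantis, the moth]

No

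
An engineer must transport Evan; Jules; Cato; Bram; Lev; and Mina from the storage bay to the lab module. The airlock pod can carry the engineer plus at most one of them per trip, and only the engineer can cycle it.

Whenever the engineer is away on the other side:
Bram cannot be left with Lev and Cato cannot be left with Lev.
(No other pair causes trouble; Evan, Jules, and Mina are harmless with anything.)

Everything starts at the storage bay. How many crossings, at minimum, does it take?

Counting alone: the engineer can take at most 1 across per trip to the lab module, so moving all 6 needs at least 6 loaded trips out, with a return between consecutive ones — at least 11 crossings.
The safety rule pushes this higher. Following every safe sequence of crossings, the most of the 6 that can be at the lab module as the airlock pod arrives there on crossing 11 is 5 — never all 6.
So no plan with fewer than 13 crossings exists, and this one achieves 13:
1. Engineer goes to the lab module with Lev.
2. Engineer goes back to the storage bay alone.
3. Engineer goes to the lab module with Evan.
4. Engineer goes back to the storage bay alone.
5. Engineer goes to the lab module with Jules.
6. Engineer goes back to the storage bay alone.
7. Engineer goes to the lab module with Cato.
8. Engineer goes back to the storage bay with Lev.
9. Engineer goes to the lab module with Bram.
10. Engineer goes back to the storage bay alone.
11. Engineer goes to the lab module with Mina.
12. Engineer goes back to the storage bay alone.
13. Engineer goes to the lab module with Lev.

13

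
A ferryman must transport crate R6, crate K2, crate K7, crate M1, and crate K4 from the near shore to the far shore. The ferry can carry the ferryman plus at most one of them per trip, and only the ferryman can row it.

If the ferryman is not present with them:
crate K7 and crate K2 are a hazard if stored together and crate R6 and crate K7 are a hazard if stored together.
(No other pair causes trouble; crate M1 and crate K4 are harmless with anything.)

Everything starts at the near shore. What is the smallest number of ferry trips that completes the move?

11

Counting alone: the ferryman can take at most 1 across per trip to the far shore, so moving all 5 needs at least 5 loaded trips out, with a return between consecutive ones — at least 9 crossings.
The safety rule pushes this higher. Following every safe sequence of crossings, the most of the 5 that can be at the far shore as the ferry arrives there on crossing 9 is 4 — never all 5.
So no plan with fewer than 11 crossings exists, and this one achieves 11:
1. Ferryman goes to the far shore with crate K7.  [the near shore: crate K2, crate K4, crate M1, crate R6 | the far shore: crate K7]
2. Ferryman goes back to the near shore alone.  [the near shore: crate K2, crate K4, crate M1, crate R6 | the far shore: crate K7]
3. Ferryman goes to the far shore with crate R6.  [the near shore: crate K2, crate K4, crate M1 | the far shore: crate K7, crate R6]
4. Ferryman goes back to the near shore with crate K7.  [the near shore: crate K2, crate K4, crate K7, crate M1 | the far shore: crate R6]
5. Ferryman goes to the far shore with crate K2.  [the near shore: crate K4, crate K7, crate M1 | the far shore: crate K2, crate R6]
6. Ferryman goes back to the near shore alone.  [the near shore: crate K4, crate K7, crate M1 | the far shore: crate K2, crate R6]
7. Ferryman goes to the far shore with crate M1.  [the near shore: crate K4, crate K7 | the far shore: crate K2, crate M1, crate R6]
8. Ferryman goes back to the near shore alone.  [the near shore: crate K4, crate K7 | the far shore: crate K2, crate M1, crate R6]
9. Ferryman goes to the far shore with crate K4.  [the near shore: crate K7 | the far shore: crate K2, crate K4, crate M1, crate R6]
10. Ferryman goes back to the near shore alone.  [the near shore: crate K7 | the far shore: crate K2, crate K4, crate M1, crate R6]
11. Ferryman goes to the far shore with crate K7.  [the near shore: — | the far shore: crate K2, crate K4, crate K7, crate M1, crate R6]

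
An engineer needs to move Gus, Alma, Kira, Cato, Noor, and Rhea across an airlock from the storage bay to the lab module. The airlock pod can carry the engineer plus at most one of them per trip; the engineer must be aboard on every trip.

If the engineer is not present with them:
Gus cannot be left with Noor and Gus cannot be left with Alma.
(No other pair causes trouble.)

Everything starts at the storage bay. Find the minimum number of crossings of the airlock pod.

Counting alone: the engineer can take at most 1 across per trip to the lab module, so moving all 6 needs at least 6 loaded trips out, with a return between consecutive ones — at least 11 crossings.
The safety rule pushes this higher. Following every safe sequence of crossings, the most of the 6 that can be at the lab module as the airlock pod arrives there on crossing 11 is 5 — never all 6.
So no plan with fewer than 13 crossings exists, and this one achieves 13:
1. Engineer goes to the lab module with Gus.
2. Engineer goes back to the storage bay alone.
3. Engineer goes to the lab module with Alma.
4. Engineer goes back to the storage bay with Gus.
5. Engineer goes to the lab module with Noor.
6. Engineer goes back to the storage bay alone.
7. Engineer goes to the lab module with Kira.
8. Engineer goes back to the storage bay alone.
9. Engineer goes to the lab module with Cato.
10. Engineer goes back to the storage bay alone.
11. Engineer goes to the lab module with Rhea.
12. Engineer goes back to the storage bay alone.
13. Engineer goes to the lab module with Gus.

13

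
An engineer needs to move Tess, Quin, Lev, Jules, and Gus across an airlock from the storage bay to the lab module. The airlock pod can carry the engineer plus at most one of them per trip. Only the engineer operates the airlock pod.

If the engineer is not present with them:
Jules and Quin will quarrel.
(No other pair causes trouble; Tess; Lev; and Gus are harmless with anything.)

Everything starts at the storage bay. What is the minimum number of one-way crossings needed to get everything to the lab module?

9

Counting alone: the engineer can take at most 1 across per trip to the lab module, so moving all 5 needs at least 5 loaded trips out, with a return between consecutive ones — at least 9 crossings.
The plan below uses exactly 9 crossings, so it is optimal:
1. Engineer goes to the lab module with Quin.  [the storage bay: Gus, Jules, Lev, Tess | the lab module: Quin]
2. Engineer goes back to the storage bay alone.  [the storage bay: Gus, Jules, Lev, Tess | the lab module: Quin]
3. Engineer goes to the lab module with Tess.  [the storage bay: Gus, Jules, Lev | the lab module: Quin, Tess]
4. Engineer goes back to the storage bay alone.  [the storage bay: Gus, Jules, Lev | the lab module: Quin, Tess]
5. Engineer goes to the lab module with Lev.  [the storage bay: Gus, Jules | the lab module: Lev, Quin, Tess]
6. Engineer goes back to the storage bay alone.  [the storage bay: Gus, Jules | the lab module: Lev, Quin, Tess]
7. Engineer goes to the lab module with Gus.  [the storage bay: Jules | the lab module: Gus, Lev, Quin, Tess]
8. Engineer goes back to the storage bay alone.  [the storage bay: Jules | the lab module: Gus, Lev, Quin, Tess]
9. Engineer goes to the lab module with Jules.  [the storage bay: — | the lab module: Gus, Jules, Lev, Quin, Tess]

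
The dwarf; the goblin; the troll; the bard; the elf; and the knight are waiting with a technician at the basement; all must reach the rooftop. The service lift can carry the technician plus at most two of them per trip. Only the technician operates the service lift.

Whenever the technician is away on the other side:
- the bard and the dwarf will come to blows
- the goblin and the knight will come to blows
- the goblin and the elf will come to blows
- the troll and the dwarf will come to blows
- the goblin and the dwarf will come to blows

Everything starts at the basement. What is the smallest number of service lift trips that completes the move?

7

Counting alone: the technician can take at most 2 across per trip to the rooftop, so moving all 6 needs at least 3 loaded trips out, with a return between consecutive ones — at least 5 crossings.
The safety rule pushes this higher. Following every safe sequence of crossings, the most of the 6 that can be at the rooftop as the service lift arrives there on crossing 5 is 5 — never all 6.
So no plan with fewer than 7 crossings exists, and this one achieves 7:
1. Technician goes to the rooftop with the dwarf and the goblin.
2. Technician goes back to the basement with the dwarf.
3. Technician goes to the rooftop with the bard and the troll.
4. Technician goes back to the basement alone.
5. Technician goes to the rooftop with the elf and the knight.
6. Technician goes back to the basement with the goblin.
7. Technician goes to the rooftop with the dwarf and the goblin.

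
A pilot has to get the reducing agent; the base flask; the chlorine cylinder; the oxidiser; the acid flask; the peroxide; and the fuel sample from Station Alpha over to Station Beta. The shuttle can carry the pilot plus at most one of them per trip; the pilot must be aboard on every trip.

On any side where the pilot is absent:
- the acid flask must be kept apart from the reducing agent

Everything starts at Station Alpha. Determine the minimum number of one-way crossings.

Counting alone: the pilot can take at most 1 across per trip to Station Beta, so moving all 7 needs at least 7 loaded trips out, with a return between consecutive ones — at least 13 crossings.
The plan below uses exactly 13 crossings, so it is optimal:
1. Pilot goes to Station Beta with the reducing agent.  [Station Alpha: the acid flask, the base flask, the chlorine cylinder, the fuel sample, the oxidiser, the peroxide | Station Beta: the reducing agent]
2. Pilot goes back to Station Alpha alone.  [Station Alpha: the acid flask, the base flask, the chlorine cylinder, the fuel sample, the oxidiser, the peroxide | Station Beta: the reducing agent]
3. Pilot goes to Station Beta with the base flask.  [Station Alpha: the acid flask, the chlorine cylinder, the fuel sample, the oxidiser, the peroxide | Station Beta: the base flask, the reducing agent]
4. Pilot goes back to Station Alpha alone.  [Station Alpha: the acid flask, the chlorine cylinder, the fuel sample, the oxidiser, the peroxide | Station Beta: the base flask, the reducing agent]
5. Pilot goes to Station Beta with the chlorine cylinder.  [Station Alpha: the acid flask, the fuel sample, the oxidiser, the peroxide | Station Beta: the base flask, the chlorine cylinder, the reducing agent]
6. Pilot goes back to Station Alpha alone.  [Station Alpha: the acid flask, the fuel sample, the oxidiser, the peroxide | Station Beta: the base flask, the chlorine cylinder, the reducing agent]
7. Pilot goes to Station Beta with the oxidiser.  [Station Alpha: the acid flask, the fuel sample, the peroxide | Station Beta: the base flask, the chlorine cylinder, the oxidiser, the reducing agent]
8. Pilot goes back to Station Alpha alone.  [Station Alpha: the acid flask, the fuel sample, the peroxide | Station Beta: the base flask, the chlorine cylinder, the oxidiser, the reducing agent]
9. Pilot goes to Station Beta with the peroxide.  [Station Alpha: the acid flask, the fuel sample | Station Beta: the base flask, the chlorine cylinder, the oxidiser, the peroxide, the reducing agent]
10. Pilot goes back to Station Alpha alone.  [Station Alpha: the acid flask, the fuel sample | Station Beta: the base flask, the chlorine cylinder, the oxidiser, the peroxide, the reducing agent]
11. Pilot goes to Station Beta with the fuel sample.  [Station Alpha: the acid flask | Station Beta: the base flask, the chlorine cylinder, the fuel sample, the oxidiser, the peroxide, the reducing agent]
12. Pilot goes back to Station Alpha alone.  [Station Alpha: the acid flask | Station Beta: the base flask, the chlorine cylinder, the fuel sample, the oxidiser, the peroxide, the reducing agent]
13. Pilot goes to Station Beta with the acid flask.  [Station Alpha: — | Station Beta: the acid flask, the base flask, the chlorine cylinder, the fuel sample, the oxidiser, the peroxide, the reducing agent]

13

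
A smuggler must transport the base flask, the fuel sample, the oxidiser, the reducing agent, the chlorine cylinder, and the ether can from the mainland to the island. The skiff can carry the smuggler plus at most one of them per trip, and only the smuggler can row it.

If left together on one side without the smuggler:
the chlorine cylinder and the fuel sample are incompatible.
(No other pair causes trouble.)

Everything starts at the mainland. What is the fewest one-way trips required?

11

Counting alone: the smuggler can take at most 1 across per trip to the island, so moving all 6 needs at least 6 loaded trips out, with a return between consecutive ones — at least 11 crossings.
The plan below uses exactly 11 crossings, so it is optimal:
1. Smuggler goes to the island with the fuel sample.
2. Smuggler goes back to the mainland alone.
3. Smuggler goes to the island with the base flask.
4. Smuggler goes back to the mainland alone.
5. Smuggler goes to the island with the oxidiser.
6. Smuggler goes back to the mainland alone.
7. Smuggler goes to the island with the reducing agent.
8. Smuggler goes back to the mainland alone.
9. Smuggler goes to the island with the ether can.
10. Smuggler goes back to the mainland alone.
11. Smuggler goes to the island with the chlorine cylinder.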